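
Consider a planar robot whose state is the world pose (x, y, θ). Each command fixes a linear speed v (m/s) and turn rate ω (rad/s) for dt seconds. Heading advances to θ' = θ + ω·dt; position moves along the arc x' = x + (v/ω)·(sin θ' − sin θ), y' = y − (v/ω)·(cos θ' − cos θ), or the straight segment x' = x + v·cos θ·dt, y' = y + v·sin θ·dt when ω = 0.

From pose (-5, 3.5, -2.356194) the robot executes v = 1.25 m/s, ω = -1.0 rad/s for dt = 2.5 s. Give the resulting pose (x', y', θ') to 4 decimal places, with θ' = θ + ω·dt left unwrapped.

θ' = -2.3562 + -1.0·2.5 = -4.8562
R = v/ω = 1.25/-1.0 = -1.2500
x' = -5 + -1.2500·(sin -4.8562 − sin -2.3562) = -7.1210
y' = 3.5 − -1.2500·(cos -4.8562 − cos -2.3562) = 4.5630

(-7.1210, 4.5630, -4.8562)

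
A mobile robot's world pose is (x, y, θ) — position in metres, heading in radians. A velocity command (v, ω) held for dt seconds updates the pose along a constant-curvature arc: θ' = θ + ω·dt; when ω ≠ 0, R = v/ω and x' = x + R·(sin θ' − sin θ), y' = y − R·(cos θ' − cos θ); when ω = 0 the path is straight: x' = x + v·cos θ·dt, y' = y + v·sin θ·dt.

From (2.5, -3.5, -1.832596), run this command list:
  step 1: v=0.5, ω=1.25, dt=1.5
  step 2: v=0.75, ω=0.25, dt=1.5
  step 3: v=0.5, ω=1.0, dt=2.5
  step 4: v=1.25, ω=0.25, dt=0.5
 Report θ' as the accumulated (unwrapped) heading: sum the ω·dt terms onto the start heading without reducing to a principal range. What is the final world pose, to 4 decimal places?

(3.2843, -2.7032, 3.0424)

step 1: θ'=0.0424 (R=0.4000) → pose (2.9033, -4.0032, 0.0424)
step 2: θ'=0.4174 (R=3.0000) → pose (3.9923, -3.7483, 0.4174)
step 3: θ'=2.9174 (R=0.5000) → pose (3.9008, -2.8037, 2.9174)
step 4: θ'=3.0424 (R=5.0000) → pose (3.2843, -2.7032, 3.0424)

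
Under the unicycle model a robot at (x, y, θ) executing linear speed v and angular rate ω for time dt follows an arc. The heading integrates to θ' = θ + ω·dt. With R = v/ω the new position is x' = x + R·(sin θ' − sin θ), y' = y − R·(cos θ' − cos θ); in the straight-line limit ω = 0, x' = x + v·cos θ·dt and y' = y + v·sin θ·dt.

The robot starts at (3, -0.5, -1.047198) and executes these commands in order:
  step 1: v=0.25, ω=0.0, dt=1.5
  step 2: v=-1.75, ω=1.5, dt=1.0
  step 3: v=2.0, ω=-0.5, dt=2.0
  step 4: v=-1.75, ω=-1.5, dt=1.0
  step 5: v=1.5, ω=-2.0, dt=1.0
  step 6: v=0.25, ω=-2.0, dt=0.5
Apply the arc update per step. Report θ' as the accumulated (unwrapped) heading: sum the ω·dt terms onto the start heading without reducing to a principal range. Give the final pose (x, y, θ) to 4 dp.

(3.7918, 0.9906, -5.0472)

step 1: θ'=-1.0472 (straight) → pose (3.1875, -0.8248, -1.0472)
step 2: θ'=0.4528 (R=-1.1667) → pose (1.6667, -0.3590, 0.4528)
step 3: θ'=-0.5472 (R=-4.0000) → pose (5.4979, -0.5400, -0.5472)
step 4: θ'=-2.0472 (R=1.1667) → pose (5.0681, 0.9914, -2.0472)
step 5: θ'=-4.0472 (R=-0.7500) → pose (3.8115, 0.8724, -4.0472)
step 6: θ'=-5.0472 (R=-0.1250) → pose (3.7918, 0.9906, -5.0472)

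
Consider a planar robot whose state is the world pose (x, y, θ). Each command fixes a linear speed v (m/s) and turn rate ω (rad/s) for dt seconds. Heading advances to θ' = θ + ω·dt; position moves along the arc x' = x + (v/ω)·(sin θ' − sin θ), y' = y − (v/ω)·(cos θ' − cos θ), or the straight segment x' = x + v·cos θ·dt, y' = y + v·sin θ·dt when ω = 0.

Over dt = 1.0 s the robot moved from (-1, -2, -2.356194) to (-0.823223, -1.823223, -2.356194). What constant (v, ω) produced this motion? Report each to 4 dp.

v = -0.2500, ω = 0.0000

Δθ = -2.356194 − -2.356194 = 0.000000
ω = Δθ/dt = 0.000000/1.0 = 0.0000
ω = 0 → v = (Δx·cos θ + Δy·sin θ)/dt = -0.2500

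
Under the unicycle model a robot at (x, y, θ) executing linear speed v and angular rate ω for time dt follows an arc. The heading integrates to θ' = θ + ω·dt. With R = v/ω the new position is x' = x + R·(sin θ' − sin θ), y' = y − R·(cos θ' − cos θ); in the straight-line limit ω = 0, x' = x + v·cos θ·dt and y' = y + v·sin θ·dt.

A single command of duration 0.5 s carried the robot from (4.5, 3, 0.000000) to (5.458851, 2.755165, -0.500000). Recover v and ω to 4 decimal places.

Δθ = -0.500000 − 0.000000 = -0.500000
ω = Δθ/dt = -0.500000/0.5 = -1.0000
R = Δx/(sin θ' − sin θ) = -2.0000
v = R·ω = -2.0000·-1.0000 = 2.0000

v = 2.0000, ω = -1.0000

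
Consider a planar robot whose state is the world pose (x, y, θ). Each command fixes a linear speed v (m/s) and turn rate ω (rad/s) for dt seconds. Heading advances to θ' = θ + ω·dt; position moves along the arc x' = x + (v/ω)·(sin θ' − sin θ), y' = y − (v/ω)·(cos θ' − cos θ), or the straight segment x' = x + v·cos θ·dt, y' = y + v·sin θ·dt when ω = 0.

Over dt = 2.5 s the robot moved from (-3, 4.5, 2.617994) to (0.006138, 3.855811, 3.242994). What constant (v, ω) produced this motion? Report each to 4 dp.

v = -1.2500, ω = 0.2500

Δθ = 3.242994 − 2.617994 = 0.625000
ω = Δθ/dt = 0.625000/2.5 = 0.2500
R = Δx/(sin θ' − sin θ) = -5.0000
v = R·ω = -5.0000·0.2500 = -1.2500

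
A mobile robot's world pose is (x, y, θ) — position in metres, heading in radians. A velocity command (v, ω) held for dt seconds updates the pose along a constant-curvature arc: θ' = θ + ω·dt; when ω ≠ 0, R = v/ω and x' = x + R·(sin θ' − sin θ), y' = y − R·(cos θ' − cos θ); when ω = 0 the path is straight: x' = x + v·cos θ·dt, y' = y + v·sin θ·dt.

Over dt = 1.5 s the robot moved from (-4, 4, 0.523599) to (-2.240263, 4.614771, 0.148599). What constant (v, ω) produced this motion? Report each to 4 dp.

Δθ = 0.148599 − 0.523599 = -0.375000
ω = Δθ/dt = -0.375000/1.5 = -0.2500
R = Δx/(sin θ' − sin θ) = -5.0000
v = R·ω = -5.0000·-0.2500 = 1.2500

v = 1.2500, ω = -0.2500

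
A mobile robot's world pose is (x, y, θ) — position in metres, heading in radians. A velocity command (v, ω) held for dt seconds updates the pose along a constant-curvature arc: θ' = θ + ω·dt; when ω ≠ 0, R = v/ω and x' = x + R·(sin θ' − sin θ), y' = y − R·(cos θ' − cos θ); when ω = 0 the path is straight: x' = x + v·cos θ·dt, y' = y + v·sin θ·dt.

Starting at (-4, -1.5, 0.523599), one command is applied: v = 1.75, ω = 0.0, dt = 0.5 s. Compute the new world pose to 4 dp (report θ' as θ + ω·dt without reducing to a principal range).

θ' = 0.5236 + 0.0·0.5 = 0.5236
ω = 0 → straight: x' = -4 + 1.75·cos(0.5236)·0.5 = -3.2422
y' = -1.5 + 1.75·sin(0.5236)·0.5 = -1.0625

(-3.2422, -1.0625, 0.5236)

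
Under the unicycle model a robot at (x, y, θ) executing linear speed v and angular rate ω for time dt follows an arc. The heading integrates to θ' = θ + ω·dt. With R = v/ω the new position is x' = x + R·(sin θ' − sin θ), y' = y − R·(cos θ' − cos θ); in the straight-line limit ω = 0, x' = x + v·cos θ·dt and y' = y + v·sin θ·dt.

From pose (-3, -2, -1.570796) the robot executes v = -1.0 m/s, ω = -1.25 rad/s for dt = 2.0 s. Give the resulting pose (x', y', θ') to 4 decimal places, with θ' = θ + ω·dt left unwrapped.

θ' = -1.5708 + -1.25·2.0 = -4.0708
R = v/ω = -1.0/-1.25 = 0.8000
x' = -3 + 0.8000·(sin -4.0708 − sin -1.5708) = -1.5591
y' = -2 − 0.8000·(cos -4.0708 − cos -1.5708) = -1.5212

(-1.5591, -1.5212, -4.0708)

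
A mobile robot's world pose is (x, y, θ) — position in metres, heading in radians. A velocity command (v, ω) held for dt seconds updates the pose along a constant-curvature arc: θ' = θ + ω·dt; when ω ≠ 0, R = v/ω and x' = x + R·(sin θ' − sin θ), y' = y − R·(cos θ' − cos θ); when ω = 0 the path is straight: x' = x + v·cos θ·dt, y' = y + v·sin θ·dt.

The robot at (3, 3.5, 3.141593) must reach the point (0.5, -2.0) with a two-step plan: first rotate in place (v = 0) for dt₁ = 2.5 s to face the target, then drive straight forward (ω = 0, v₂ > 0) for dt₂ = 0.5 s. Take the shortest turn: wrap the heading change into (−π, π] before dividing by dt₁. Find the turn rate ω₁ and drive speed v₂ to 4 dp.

ω₁ = 0.4577, v₂ = 12.0830

heading to target = atan2(-2−3.5, 0.5−3) = -1.9974
Δθ = wrap(-1.9974 − 3.1416) = 1.1442; ω₁ = Δθ/dt₁ = 0.4577
distance = √((0.5−3)² + (-2−3.5)²) = 6.0415; v₂ = distance/dt₂ = 12.0830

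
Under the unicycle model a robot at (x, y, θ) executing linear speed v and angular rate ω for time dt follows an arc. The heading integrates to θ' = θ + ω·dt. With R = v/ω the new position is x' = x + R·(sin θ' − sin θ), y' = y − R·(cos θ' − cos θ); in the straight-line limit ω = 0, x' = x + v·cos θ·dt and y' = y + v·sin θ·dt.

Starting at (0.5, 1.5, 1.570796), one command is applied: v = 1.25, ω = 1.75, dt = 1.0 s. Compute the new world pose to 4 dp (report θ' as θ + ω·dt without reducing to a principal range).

θ' = 1.5708 + 1.75·1.0 = 3.3208
R = v/ω = 1.25/1.75 = 0.7143
x' = 0.5 + 0.7143·(sin 3.3208 − sin 1.5708) = -0.3416
y' = 1.5 − 0.7143·(cos 3.3208 − cos 1.5708) = 2.2028

(-0.3416, 2.2028, 3.3208)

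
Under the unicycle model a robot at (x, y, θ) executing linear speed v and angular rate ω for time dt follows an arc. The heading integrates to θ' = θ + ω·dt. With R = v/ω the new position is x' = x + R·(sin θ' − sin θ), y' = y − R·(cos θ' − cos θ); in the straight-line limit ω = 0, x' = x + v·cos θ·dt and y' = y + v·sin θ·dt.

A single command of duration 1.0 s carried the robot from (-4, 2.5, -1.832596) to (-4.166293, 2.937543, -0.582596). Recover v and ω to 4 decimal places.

v = -0.5000, ω = 1.2500

Δθ = -0.582596 − -1.832596 = 1.250000
ω = Δθ/dt = 1.250000/1.0 = 1.2500
R = −Δy/(cos θ' − cos θ) = -0.4000
v = R·ω = -0.4000·1.2500 = -0.5000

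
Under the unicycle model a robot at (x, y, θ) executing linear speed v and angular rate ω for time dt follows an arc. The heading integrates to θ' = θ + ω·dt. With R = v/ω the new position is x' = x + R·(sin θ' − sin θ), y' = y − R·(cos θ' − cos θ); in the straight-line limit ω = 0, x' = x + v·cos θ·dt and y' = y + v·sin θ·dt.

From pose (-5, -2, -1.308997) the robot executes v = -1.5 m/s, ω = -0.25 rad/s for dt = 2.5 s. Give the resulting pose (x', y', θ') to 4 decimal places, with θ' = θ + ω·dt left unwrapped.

θ' = -1.3090 + -0.25·2.5 = -1.9340
R = v/ω = -1.5/-0.25 = 6.0000
x' = -5 + 6.0000·(sin -1.9340 − sin -1.3090) = -4.8130
y' = -2 − 6.0000·(cos -1.9340 − cos -1.3090) = 1.6845

(-4.8130, 1.6845, -1.9340)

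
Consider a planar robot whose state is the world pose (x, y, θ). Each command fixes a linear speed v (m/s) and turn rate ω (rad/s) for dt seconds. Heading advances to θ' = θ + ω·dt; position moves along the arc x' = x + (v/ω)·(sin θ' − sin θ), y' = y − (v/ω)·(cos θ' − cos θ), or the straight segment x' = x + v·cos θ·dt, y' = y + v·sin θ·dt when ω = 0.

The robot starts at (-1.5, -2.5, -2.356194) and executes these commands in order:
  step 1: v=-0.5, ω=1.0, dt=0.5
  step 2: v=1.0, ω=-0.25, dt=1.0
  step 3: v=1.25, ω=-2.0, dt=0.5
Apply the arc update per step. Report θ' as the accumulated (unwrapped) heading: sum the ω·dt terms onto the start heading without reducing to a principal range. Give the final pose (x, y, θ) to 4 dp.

(-2.2871, -3.5075, -3.1062)

step 1: θ'=-1.8562 (R=-0.5000) → pose (-1.3738, -2.2872, -1.8562)
step 2: θ'=-2.1062 (R=-4.0000) → pose (-1.7717, -3.2018, -2.1062)
step 3: θ'=-3.1062 (R=-0.6250) → pose (-2.2871, -3.5075, -3.1062)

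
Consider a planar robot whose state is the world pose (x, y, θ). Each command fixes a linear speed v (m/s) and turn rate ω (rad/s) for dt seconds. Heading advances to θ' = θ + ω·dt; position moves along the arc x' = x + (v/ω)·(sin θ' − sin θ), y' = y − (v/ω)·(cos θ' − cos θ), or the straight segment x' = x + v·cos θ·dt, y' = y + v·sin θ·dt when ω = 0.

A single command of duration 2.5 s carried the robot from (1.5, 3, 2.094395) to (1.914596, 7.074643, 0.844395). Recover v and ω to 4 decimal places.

v = 1.7500, ω = -0.5000

Δθ = 0.844395 − 2.094395 = -1.250000
ω = Δθ/dt = -1.250000/2.5 = -0.5000
R = −Δy/(cos θ' − cos θ) = -3.5000
v = R·ω = -3.5000·-0.5000 = 1.7500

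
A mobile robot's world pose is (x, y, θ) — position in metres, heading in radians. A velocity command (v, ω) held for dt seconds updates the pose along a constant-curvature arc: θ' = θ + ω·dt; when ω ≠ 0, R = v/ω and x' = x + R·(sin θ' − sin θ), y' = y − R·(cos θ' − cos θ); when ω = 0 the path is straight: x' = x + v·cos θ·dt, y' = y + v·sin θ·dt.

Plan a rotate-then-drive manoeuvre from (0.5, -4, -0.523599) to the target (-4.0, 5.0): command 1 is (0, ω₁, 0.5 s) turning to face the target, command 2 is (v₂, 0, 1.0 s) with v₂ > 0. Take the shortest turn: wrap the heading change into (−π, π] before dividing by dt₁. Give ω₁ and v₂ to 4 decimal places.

heading to target = atan2(5−-4, -4−0.5) = 2.0344
Δθ = wrap(2.0344 − -0.5236) = 2.5580; ω₁ = Δθ/dt₁ = 5.1161
distance = √((-4−0.5)² + (5−-4)²) = 10.0623; v₂ = distance/dt₂ = 10.0623

ω₁ = 5.1161, v₂ = 10.0623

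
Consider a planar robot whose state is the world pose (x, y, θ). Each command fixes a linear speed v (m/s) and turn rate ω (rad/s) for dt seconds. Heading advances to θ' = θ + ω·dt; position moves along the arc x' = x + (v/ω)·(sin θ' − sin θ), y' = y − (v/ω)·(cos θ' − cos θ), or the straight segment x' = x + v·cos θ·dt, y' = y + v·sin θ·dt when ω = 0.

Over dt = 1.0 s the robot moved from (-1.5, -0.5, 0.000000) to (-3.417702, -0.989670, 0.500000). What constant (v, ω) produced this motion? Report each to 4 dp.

v = -2.0000, ω = 0.5000

Δθ = 0.500000 − 0.000000 = 0.500000
ω = Δθ/dt = 0.500000/1.0 = 0.5000
R = Δx/(sin θ' − sin θ) = -4.0000
v = R·ω = -4.0000·0.5000 = -2.0000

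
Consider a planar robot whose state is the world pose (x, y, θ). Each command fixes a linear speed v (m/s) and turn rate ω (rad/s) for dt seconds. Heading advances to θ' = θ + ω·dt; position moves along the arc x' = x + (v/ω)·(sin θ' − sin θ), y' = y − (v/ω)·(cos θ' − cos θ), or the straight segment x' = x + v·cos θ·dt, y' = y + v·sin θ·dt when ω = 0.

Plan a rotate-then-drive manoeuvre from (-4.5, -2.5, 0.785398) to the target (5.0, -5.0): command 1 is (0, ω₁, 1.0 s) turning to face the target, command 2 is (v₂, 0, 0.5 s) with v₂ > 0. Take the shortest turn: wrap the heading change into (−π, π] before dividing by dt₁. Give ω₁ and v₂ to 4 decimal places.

heading to target = atan2(-5−-2.5, 5−-4.5) = -0.2573
Δθ = wrap(-0.2573 − 0.7854) = -1.0427; ω₁ = Δθ/dt₁ = -1.0427
distance = √((5−-4.5)² + (-5−-2.5)²) = 9.8234; v₂ = distance/dt₂ = 19.6469

ω₁ = -1.0427, v₂ = 19.6469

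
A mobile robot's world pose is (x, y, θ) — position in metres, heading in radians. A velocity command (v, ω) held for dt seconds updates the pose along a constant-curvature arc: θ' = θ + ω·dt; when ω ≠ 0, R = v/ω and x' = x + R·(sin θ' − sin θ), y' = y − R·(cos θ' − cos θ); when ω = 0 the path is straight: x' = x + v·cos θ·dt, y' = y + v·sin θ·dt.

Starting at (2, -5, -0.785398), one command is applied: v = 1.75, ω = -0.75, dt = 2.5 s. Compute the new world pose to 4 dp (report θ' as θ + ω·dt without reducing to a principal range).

θ' = -0.7854 + -0.75·2.5 = -2.6604
R = v/ω = 1.75/-0.75 = -2.3333
x' = 2 + -2.3333·(sin -2.6604 − sin -0.7854) = 1.4300
y' = -5 − -2.3333·(cos -2.6604 − cos -0.7854) = -8.7183

(1.4300, -8.7183, -2.6604)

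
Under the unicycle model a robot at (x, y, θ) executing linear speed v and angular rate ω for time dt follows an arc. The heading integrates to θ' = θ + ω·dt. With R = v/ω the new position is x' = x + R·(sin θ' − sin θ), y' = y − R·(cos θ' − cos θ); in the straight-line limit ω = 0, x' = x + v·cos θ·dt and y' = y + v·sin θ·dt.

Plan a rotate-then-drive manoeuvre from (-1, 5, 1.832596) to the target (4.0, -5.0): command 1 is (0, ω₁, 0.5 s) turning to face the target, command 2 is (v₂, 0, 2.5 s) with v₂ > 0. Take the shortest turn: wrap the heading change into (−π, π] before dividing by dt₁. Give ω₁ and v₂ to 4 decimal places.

heading to target = atan2(-5−5, 4−-1) = -1.1071
Δθ = wrap(-1.1071 − 1.8326) = -2.9397; ω₁ = Δθ/dt₁ = -5.8795
distance = √((4−-1)² + (-5−5)²) = 11.1803; v₂ = distance/dt₂ = 4.4721

ω₁ = -5.8795, v₂ = 4.4721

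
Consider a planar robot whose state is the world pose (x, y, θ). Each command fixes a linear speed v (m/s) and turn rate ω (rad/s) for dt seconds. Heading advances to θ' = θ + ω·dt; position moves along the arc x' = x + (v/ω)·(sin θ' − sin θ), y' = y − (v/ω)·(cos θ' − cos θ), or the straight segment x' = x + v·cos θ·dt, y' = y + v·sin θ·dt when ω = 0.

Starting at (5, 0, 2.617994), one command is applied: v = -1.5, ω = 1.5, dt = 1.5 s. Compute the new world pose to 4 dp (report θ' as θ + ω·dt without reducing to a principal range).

(6.4879, 1.0210, 4.8680)

θ' = 2.6180 + 1.5·1.5 = 4.8680
R = v/ω = -1.5/1.5 = -1.0000
x' = 5 + -1.0000·(sin 4.8680 − sin 2.6180) = 6.4879
y' = 0 − -1.0000·(cos 4.8680 − cos 2.6180) = 1.0210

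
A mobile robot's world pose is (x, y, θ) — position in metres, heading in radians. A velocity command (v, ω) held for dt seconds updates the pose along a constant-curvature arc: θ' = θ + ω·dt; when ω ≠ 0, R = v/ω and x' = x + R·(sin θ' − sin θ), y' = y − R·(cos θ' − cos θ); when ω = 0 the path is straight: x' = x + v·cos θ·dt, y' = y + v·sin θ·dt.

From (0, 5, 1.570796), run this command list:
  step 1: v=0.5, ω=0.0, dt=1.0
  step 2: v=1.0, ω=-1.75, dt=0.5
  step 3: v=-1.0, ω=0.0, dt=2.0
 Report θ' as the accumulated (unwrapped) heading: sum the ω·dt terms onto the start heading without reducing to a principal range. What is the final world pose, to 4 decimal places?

(-1.3299, 4.6566, 0.6958)

step 1: θ'=1.5708 (straight) → pose (0.0000, 5.5000, 1.5708)
step 2: θ'=0.6958 (R=-0.5714) → pose (0.2051, 5.9386, 0.6958)
step 3: θ'=0.6958 (straight) → pose (-1.3299, 4.6566, 0.6958)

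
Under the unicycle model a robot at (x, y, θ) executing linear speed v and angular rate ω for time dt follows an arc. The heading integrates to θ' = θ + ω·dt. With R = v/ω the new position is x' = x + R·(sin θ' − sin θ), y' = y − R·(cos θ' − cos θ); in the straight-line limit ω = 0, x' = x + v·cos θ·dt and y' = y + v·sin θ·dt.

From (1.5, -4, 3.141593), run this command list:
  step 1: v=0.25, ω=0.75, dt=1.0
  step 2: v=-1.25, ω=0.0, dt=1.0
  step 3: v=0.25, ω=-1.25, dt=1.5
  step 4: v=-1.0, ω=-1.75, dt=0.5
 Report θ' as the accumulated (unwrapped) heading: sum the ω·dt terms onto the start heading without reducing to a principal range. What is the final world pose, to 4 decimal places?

step 1: θ'=3.8916 (R=0.3333) → pose (1.2728, -4.0894, 3.8916)
step 2: θ'=3.8916 (straight) → pose (2.1874, -3.2374, 3.8916)
step 3: θ'=2.0166 (R=-0.2000) → pose (1.8706, -3.1773, 2.0166)
step 4: θ'=1.1416 (R=0.5714) → pose (1.8746, -3.6615, 1.1416)

(1.8746, -3.6615, 1.1416)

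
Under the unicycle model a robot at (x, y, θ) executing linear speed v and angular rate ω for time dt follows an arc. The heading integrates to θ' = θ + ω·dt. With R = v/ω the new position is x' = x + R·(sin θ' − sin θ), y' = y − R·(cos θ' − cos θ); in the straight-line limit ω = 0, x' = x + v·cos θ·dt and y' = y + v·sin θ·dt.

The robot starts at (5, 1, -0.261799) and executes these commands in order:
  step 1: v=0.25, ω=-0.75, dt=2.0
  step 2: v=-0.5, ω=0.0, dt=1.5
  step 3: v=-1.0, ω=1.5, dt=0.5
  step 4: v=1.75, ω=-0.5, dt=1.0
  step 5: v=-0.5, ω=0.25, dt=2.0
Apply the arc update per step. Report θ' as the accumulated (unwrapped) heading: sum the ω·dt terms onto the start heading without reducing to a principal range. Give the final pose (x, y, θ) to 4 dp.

(5.5197, 1.1242, -1.0118)

step 1: θ'=-1.7618 (R=-0.3333) → pose (5.2410, 0.6147, -1.7618)
step 2: θ'=-1.7618 (straight) → pose (5.3834, 1.3511, -1.7618)
step 3: θ'=-1.0118 (R=-0.6667) → pose (5.2940, 1.8312, -1.0118)
step 4: θ'=-1.5118 (R=-3.5000) → pose (5.8207, 0.1814, -1.5118)
step 5: θ'=-1.0118 (R=-2.0000) → pose (5.5197, 1.1242, -1.0118)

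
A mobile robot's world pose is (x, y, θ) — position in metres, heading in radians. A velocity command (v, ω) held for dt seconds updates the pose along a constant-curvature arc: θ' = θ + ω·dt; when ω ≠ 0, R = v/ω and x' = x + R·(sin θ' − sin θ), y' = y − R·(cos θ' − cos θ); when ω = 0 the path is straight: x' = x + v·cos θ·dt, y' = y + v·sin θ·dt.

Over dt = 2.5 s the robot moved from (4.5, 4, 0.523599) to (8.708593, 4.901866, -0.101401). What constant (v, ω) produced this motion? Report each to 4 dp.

v = 1.7500, ω = -0.2500

Δθ = -0.101401 − 0.523599 = -0.625000
ω = Δθ/dt = -0.625000/2.5 = -0.2500
R = Δx/(sin θ' − sin θ) = -7.0000
v = R·ω = -7.0000·-0.2500 = 1.7500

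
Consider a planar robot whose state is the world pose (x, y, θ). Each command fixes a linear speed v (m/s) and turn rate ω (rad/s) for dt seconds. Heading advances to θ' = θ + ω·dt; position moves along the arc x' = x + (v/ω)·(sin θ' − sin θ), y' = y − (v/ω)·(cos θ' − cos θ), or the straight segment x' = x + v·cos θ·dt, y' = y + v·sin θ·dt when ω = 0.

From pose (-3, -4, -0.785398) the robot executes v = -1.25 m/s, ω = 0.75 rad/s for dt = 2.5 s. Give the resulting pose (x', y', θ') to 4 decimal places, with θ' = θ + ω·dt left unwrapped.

(-5.6559, -4.4071, 1.0896)

θ' = -0.7854 + 0.75·2.5 = 1.0896
R = v/ω = -1.25/0.75 = -1.6667
x' = -3 + -1.6667·(sin 1.0896 − sin -0.7854) = -5.6559
y' = -4 − -1.6667·(cos 1.0896 − cos -0.7854) = -4.4071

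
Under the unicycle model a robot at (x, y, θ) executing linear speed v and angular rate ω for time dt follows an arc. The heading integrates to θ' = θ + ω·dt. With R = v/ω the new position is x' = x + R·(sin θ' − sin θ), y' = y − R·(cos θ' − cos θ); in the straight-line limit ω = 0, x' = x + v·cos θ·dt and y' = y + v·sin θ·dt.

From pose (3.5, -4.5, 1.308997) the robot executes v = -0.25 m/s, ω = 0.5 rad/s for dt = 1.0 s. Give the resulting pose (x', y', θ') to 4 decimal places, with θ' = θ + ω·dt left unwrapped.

(3.4971, -4.7474, 1.8090)

θ' = 1.3090 + 0.5·1.0 = 1.8090
R = v/ω = -0.25/0.5 = -0.5000
x' = 3.5 + -0.5000·(sin 1.8090 − sin 1.3090) = 3.4971
y' = -4.5 − -0.5000·(cos 1.8090 − cos 1.3090) = -4.7474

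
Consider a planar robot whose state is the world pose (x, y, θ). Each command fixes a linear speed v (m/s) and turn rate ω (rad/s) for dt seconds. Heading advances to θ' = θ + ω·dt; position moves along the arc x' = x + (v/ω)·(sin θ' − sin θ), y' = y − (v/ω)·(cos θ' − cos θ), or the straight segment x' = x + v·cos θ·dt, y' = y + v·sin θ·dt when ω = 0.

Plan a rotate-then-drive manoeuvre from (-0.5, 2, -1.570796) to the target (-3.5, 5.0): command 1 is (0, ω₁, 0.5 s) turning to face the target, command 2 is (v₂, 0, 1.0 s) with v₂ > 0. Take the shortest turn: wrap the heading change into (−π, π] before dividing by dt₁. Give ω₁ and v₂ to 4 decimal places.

heading to target = atan2(5−2, -3.5−-0.5) = 2.3562
Δθ = wrap(2.3562 − -1.5708) = -2.3562; ω₁ = Δθ/dt₁ = -4.7124
distance = √((-3.5−-0.5)² + (5−2)²) = 4.2426; v₂ = distance/dt₂ = 4.2426

ω₁ = -4.7124, v₂ = 4.2426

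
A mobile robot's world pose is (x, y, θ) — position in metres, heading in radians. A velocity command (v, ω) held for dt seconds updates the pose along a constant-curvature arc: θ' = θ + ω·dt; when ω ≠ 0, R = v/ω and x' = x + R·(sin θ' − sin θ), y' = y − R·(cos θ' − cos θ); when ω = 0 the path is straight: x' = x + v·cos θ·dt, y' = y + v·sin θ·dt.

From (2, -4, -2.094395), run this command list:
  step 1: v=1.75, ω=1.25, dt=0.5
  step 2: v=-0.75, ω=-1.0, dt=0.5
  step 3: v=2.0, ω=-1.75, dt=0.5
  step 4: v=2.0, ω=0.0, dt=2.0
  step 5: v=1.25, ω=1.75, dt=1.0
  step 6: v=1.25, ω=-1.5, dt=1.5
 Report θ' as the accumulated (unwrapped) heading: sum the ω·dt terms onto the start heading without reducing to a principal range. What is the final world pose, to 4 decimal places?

(-4.0026, -8.5042, -3.3444)

step 1: θ'=-1.4694 (R=1.4000) → pose (1.8196, -4.8417, -1.4694)
step 2: θ'=-1.9694 (R=0.7500) → pose (1.8746, -4.4747, -1.9694)
step 3: θ'=-2.8444 (R=-1.1429) → pose (1.1560, -5.1239, -2.8444)
step 4: θ'=-2.8444 (straight) → pose (-2.6687, -6.2953, -2.8444)
step 5: θ'=-1.0944 (R=0.7143) → pose (-3.0942, -7.3058, -1.0944)
step 6: θ'=-3.3444 (R=-0.8333) → pose (-4.0026, -8.5042, -3.3444)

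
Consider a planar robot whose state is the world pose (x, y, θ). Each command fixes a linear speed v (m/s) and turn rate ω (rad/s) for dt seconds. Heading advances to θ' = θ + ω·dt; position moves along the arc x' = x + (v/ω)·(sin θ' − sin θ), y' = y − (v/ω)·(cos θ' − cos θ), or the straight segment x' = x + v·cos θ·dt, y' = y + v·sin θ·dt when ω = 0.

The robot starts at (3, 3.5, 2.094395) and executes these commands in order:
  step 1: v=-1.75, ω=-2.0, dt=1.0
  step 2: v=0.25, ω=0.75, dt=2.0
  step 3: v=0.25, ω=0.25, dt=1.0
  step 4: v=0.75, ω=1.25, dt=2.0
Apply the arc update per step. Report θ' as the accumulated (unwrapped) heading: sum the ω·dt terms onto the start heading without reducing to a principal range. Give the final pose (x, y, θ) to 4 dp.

(1.4521, 2.8314, 4.3444)

step 1: θ'=0.0944 (R=0.8750) → pose (2.3247, 2.1914, 0.0944)
step 2: θ'=1.5944 (R=0.3333) → pose (2.6265, 2.5311, 1.5944)
step 3: θ'=1.8444 (R=1.0000) → pose (2.5896, 2.7777, 1.8444)
step 4: θ'=4.3444 (R=0.6000) → pose (1.4521, 2.8314, 4.3444)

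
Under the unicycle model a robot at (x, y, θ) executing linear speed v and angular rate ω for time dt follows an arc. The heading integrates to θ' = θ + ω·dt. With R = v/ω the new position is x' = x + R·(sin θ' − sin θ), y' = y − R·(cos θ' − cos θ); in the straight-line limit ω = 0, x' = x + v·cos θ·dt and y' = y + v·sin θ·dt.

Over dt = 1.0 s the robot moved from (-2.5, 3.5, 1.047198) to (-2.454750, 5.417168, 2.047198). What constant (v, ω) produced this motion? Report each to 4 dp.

v = 2.0000, ω = 1.0000

Δθ = 2.047198 − 1.047198 = 1.000000
ω = Δθ/dt = 1.000000/1.0 = 1.0000
R = −Δy/(cos θ' − cos θ) = 2.0000
v = R·ω = 2.0000·1.0000 = 2.0000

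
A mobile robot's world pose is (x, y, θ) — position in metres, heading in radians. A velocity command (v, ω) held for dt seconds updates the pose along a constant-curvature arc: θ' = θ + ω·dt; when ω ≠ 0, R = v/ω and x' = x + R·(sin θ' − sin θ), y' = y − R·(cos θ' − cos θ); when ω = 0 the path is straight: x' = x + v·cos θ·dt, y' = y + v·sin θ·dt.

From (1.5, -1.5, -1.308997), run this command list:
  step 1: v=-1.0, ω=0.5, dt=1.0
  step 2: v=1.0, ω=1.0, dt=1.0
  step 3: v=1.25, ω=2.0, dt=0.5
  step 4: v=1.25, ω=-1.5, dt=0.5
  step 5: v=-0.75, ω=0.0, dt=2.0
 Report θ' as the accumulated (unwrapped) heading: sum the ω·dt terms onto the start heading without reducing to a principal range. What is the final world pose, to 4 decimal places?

step 1: θ'=-0.8090 (R=-2.0000) → pose (1.0153, -0.6372, -0.8090)
step 2: θ'=0.1910 (R=1.0000) → pose (1.9288, -0.9288, 0.1910)
step 3: θ'=1.1910 (R=0.6250) → pose (2.3906, -0.5469, 1.1910)
step 4: θ'=0.4410 (R=-0.8333) → pose (2.8088, -0.1022, 0.4410)
step 5: θ'=0.4410 (straight) → pose (1.4523, -0.7425, 0.4410)

(1.4523, -0.7425, 0.4410)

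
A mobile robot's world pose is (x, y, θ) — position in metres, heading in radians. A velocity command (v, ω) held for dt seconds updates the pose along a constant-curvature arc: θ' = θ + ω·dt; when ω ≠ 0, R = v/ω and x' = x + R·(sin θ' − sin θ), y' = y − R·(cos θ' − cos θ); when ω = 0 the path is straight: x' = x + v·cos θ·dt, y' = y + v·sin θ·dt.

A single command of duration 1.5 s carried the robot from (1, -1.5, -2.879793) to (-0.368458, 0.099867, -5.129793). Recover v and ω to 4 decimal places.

v = 1.7500, ω = -1.5000

Δθ = -5.129793 − -2.879793 = -2.250000
ω = Δθ/dt = -2.250000/1.5 = -1.5000
R = −Δy/(cos θ' − cos θ) = -1.1667
v = R·ω = -1.1667·-1.5000 = 1.7500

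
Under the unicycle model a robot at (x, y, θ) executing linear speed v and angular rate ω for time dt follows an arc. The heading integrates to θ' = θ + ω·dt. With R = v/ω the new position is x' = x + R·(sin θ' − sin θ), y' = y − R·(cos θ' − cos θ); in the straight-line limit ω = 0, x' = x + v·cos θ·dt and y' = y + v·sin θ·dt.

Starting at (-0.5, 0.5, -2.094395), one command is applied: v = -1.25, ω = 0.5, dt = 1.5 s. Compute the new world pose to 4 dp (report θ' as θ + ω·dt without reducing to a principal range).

θ' = -2.0944 + 0.5·1.5 = -1.3444
R = v/ω = -1.25/0.5 = -2.5000
x' = -0.5 + -2.5000·(sin -1.3444 − sin -2.0944) = -0.2289
y' = 0.5 − -2.5000·(cos -1.3444 − cos -2.0944) = 2.3112

(-0.2289, 2.3112, -1.3444)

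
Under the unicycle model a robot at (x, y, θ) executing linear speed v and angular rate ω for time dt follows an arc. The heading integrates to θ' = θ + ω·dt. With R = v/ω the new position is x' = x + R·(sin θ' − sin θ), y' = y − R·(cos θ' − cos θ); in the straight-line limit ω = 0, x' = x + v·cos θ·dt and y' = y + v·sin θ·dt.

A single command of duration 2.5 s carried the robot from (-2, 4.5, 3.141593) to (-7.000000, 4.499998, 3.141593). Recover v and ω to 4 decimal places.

Δθ = 3.141593 − 3.141593 = 0.000000
ω = Δθ/dt = 0.000000/2.5 = 0.0000
ω = 0 → v = (Δx·cos θ + Δy·sin θ)/dt = 2.0000

v = 2.0000, ω = 0.0000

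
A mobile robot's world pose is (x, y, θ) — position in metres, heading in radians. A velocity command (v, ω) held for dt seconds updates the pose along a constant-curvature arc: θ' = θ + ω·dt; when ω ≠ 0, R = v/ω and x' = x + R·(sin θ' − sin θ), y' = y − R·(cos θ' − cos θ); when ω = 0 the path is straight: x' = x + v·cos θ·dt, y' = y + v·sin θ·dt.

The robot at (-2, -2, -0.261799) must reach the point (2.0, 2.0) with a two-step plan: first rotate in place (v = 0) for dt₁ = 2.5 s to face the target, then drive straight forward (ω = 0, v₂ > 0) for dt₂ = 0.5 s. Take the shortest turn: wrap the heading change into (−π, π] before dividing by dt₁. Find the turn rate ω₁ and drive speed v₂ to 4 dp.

ω₁ = 0.4189, v₂ = 11.3137

heading to target = atan2(2−-2, 2−-2) = 0.7854
Δθ = wrap(0.7854 − -0.2618) = 1.0472; ω₁ = Δθ/dt₁ = 0.4189
distance = √((2−-2)² + (2−-2)²) = 5.6569; v₂ = distance/dt₂ = 11.3137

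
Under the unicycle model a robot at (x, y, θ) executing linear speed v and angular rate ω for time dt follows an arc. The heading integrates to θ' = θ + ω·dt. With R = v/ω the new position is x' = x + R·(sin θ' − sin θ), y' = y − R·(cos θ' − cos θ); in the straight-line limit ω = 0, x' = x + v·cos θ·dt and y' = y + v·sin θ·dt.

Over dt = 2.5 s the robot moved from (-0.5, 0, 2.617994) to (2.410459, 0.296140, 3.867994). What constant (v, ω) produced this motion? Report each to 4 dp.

v = -1.2500, ω = 0.5000

Δθ = 3.867994 − 2.617994 = 1.250000
ω = Δθ/dt = 1.250000/2.5 = 0.5000
R = Δx/(sin θ' − sin θ) = -2.5000
v = R·ω = -2.5000·0.5000 = -1.2500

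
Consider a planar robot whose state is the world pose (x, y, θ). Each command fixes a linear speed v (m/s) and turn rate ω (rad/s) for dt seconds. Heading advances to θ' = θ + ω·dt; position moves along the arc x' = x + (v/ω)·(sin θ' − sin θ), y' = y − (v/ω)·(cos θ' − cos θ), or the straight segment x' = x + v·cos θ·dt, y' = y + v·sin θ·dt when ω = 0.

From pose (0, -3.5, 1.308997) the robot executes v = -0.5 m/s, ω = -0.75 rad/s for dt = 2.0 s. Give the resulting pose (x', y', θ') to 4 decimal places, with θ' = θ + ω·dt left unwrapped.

(-0.7705, -3.9820, -0.1910)

θ' = 1.3090 + -0.75·2.0 = -0.1910
R = v/ω = -0.5/-0.75 = 0.6667
x' = 0 + 0.6667·(sin -0.1910 − sin 1.3090) = -0.7705
y' = -3.5 − 0.6667·(cos -0.1910 − cos 1.3090) = -3.9820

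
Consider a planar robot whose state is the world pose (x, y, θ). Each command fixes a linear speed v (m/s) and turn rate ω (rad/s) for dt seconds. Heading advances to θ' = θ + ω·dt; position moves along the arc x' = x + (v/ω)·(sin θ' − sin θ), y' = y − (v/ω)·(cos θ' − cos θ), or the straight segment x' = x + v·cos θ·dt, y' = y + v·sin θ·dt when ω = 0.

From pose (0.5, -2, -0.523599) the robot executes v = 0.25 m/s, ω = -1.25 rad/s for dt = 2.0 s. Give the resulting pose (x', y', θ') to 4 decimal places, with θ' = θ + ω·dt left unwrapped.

(0.4235, -2.3718, -3.0236)

θ' = -0.5236 + -1.25·2.0 = -3.0236
R = v/ω = 0.25/-1.25 = -0.2000
x' = 0.5 + -0.2000·(sin -3.0236 − sin -0.5236) = 0.4235
y' = -2 − -0.2000·(cos -3.0236 − cos -0.5236) = -2.3718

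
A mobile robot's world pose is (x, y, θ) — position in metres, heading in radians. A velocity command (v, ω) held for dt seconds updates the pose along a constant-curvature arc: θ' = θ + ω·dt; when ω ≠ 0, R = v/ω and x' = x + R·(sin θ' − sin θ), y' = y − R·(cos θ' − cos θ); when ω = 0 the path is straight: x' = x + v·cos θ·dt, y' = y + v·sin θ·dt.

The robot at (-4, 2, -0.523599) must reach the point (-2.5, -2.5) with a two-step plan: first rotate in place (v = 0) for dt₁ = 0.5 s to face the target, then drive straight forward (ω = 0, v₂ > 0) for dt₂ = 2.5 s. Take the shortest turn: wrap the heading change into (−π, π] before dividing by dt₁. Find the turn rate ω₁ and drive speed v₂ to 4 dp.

ω₁ = -1.4509, v₂ = 1.8974

heading to target = atan2(-2.5−2, -2.5−-4) = -1.2490
Δθ = wrap(-1.2490 − -0.5236) = -0.7254; ω₁ = Δθ/dt₁ = -1.4509
distance = √((-2.5−-4)² + (-2.5−2)²) = 4.7434; v₂ = distance/dt₂ = 1.8974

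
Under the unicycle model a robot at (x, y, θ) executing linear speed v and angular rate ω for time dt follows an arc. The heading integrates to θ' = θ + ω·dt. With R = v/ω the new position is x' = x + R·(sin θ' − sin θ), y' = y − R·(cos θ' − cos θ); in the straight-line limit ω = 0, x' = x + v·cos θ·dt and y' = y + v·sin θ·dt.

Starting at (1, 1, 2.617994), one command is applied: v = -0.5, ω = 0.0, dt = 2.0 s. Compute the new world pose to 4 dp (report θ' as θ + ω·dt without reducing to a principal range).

θ' = 2.6180 + 0.0·2.0 = 2.6180
ω = 0 → straight: x' = 1 + -0.5·cos(2.6180)·2.0 = 1.8660
y' = 1 + -0.5·sin(2.6180)·2.0 = 0.5000

(1.8660, 0.5000, 2.6180)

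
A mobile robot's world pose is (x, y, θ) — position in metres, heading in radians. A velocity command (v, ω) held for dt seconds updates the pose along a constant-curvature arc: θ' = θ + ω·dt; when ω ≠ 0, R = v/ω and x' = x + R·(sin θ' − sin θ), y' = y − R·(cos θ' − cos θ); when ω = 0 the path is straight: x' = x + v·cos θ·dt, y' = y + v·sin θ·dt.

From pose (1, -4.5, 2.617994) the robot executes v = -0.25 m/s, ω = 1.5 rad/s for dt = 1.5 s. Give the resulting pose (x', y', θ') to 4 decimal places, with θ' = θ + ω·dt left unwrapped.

θ' = 2.6180 + 1.5·1.5 = 4.8680
R = v/ω = -0.25/1.5 = -0.1667
x' = 1 + -0.1667·(sin 4.8680 − sin 2.6180) = 1.2480
y' = -4.5 − -0.1667·(cos 4.8680 − cos 2.6180) = -4.3298

(1.2480, -4.3298, 4.8680)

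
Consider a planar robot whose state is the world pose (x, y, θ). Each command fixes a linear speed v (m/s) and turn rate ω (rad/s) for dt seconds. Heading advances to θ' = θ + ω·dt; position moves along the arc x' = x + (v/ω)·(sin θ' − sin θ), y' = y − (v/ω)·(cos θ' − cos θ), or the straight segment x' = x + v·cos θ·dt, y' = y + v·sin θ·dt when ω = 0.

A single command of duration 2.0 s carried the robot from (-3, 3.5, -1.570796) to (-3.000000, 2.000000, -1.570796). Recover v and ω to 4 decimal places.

v = 0.7500, ω = 0.0000

Δθ = -1.570796 − -1.570796 = 0.000000
ω = Δθ/dt = 0.000000/2.0 = 0.0000
ω = 0 → v = (Δx·cos θ + Δy·sin θ)/dt = 0.7500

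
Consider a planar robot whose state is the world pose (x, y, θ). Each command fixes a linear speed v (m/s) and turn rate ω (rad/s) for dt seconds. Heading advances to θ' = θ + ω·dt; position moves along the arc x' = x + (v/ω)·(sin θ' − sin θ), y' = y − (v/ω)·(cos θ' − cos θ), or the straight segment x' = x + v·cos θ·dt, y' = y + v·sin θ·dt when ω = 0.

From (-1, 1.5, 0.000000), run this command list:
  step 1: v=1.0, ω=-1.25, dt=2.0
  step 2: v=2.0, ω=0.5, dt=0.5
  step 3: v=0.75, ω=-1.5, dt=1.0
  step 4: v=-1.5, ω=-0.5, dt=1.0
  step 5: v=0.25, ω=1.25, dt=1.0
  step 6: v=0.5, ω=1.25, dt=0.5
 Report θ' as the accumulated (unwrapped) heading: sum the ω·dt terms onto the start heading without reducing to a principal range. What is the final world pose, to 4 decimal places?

(-1.3724, -1.8515, -2.3750)

step 1: θ'=-2.5000 (R=-0.8000) → pose (-0.5212, 0.0591, -2.5000)
step 2: θ'=-2.2500 (R=4.0000) → pose (-1.2396, -0.6328, -2.2500)
step 3: θ'=-3.7500 (R=-0.5000) → pose (-1.9144, -0.7290, -3.7500)
step 4: θ'=-4.2500 (R=3.0000) → pose (-0.9442, -1.8524, -4.2500)
step 5: θ'=-3.0000 (R=0.2000) → pose (-1.1514, -1.7436, -3.0000)
step 6: θ'=-2.3750 (R=0.4000) → pose (-1.3724, -1.8515, -2.3750)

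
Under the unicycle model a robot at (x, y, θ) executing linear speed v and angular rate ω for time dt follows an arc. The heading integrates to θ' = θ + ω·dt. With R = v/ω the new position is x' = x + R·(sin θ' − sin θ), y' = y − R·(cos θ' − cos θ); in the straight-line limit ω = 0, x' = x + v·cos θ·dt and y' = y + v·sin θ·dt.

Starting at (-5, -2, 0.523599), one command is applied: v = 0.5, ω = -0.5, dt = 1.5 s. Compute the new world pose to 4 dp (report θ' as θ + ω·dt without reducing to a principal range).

(-4.2755, -1.8915, -0.2264)

θ' = 0.5236 + -0.5·1.5 = -0.2264
R = v/ω = 0.5/-0.5 = -1.0000
x' = -5 + -1.0000·(sin -0.2264 − sin 0.5236) = -4.2755
y' = -2 − -1.0000·(cos -0.2264 − cos 0.5236) = -1.8915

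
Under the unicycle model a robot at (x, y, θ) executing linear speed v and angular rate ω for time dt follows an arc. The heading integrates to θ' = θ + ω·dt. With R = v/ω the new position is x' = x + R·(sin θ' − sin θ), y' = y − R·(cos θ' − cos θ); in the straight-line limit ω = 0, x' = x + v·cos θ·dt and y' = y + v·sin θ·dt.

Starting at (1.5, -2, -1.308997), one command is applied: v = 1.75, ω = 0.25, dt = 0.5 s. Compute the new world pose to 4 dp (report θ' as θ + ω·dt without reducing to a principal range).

θ' = -1.3090 + 0.25·0.5 = -1.1840
R = v/ω = 1.75/0.25 = 7.0000
x' = 1.5 + 7.0000·(sin -1.1840 − sin -1.3090) = 1.7786
y' = -2 − 7.0000·(cos -1.1840 − cos -1.3090) = -2.8289

(1.7786, -2.8289, -1.1840)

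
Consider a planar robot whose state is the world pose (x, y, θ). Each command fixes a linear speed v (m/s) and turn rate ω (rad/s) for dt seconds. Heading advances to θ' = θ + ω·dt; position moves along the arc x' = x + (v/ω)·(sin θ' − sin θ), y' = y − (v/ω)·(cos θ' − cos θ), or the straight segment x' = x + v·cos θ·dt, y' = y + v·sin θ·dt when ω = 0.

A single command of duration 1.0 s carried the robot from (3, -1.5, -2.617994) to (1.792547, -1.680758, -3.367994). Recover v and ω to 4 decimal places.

v = 1.2500, ω = -0.7500

Δθ = -3.367994 − -2.617994 = -0.750000
ω = Δθ/dt = -0.750000/1.0 = -0.7500
R = Δx/(sin θ' − sin θ) = -1.6667
v = R·ω = -1.6667·-0.7500 = 1.2500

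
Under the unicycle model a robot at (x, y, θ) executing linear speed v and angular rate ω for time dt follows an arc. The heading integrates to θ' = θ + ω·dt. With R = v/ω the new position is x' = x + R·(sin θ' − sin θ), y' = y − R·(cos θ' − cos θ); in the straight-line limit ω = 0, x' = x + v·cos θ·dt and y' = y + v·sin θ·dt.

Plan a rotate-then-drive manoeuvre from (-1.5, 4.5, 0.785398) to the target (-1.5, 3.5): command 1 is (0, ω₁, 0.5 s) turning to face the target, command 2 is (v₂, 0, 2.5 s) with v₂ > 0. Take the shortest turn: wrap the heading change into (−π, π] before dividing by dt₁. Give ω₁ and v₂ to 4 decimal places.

ω₁ = -4.7124, v₂ = 0.4000

heading to target = atan2(3.5−4.5, -1.5−-1.5) = -1.5708
Δθ = wrap(-1.5708 − 0.7854) = -2.3562; ω₁ = Δθ/dt₁ = -4.7124
distance = √((-1.5−-1.5)² + (3.5−4.5)²) = 1.0000; v₂ = distance/dt₂ = 0.4000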